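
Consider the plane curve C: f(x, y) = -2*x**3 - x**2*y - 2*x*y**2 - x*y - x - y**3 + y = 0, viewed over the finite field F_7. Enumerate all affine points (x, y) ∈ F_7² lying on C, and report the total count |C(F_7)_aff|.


Affine F_7-points: {(0, 0), (0, 1), (0, 6), (1, 1), (1, 2), (2, 1), (4, 2), (5, 4)}; count = 8.

For each of the 49 pairs (x, y) ∈ F_7², evaluate f(x, y) mod 7. Record the zeros.
  x = 0: [0↦0, 1↦0, 2↦1, 3↦4, 4↦3, 5↦6, 6↦0]  zeros at y ∈ {0, 1, 6}
  x = 1: [0↦4, 1↦0, 2↦0, 3↦5, 4↦2, 5↦6, 6↦4]  zeros at y ∈ {1, 2}
  x = 2: [0↦3, 1↦0, 2↦4, 3↦2, 4↦2, 5↦5, 6↦5]  zeros at y ∈ {1}
  x = 3: [0↦6, 1↦2, 2↦1, 3↦4, 4↦5, 5↦5, 6↦5]  zeros at y ∈ ∅
  x = 4: [0↦1, 1↦1, 2↦0, 3↦6, 4↦6, 5↦1, 6↦6]  zeros at y ∈ {2}
  x = 5: [0↦4, 1↦6, 2↦3, 3↦3, 4↦0, 5↦2, 6↦3]  zeros at y ∈ {4}
  x = 6: [0↦3, 1↦5, 2↦5, 3↦4, 4↦3, 5↦3, 6↦5]  zeros at y ∈ ∅
Collecting zeros: affine points = {(0, 0), (0, 1), (0, 6), (1, 1), (1, 2), (2, 1), (4, 2), (5, 4)}.
Total count |C(F_7)_aff| = 8.


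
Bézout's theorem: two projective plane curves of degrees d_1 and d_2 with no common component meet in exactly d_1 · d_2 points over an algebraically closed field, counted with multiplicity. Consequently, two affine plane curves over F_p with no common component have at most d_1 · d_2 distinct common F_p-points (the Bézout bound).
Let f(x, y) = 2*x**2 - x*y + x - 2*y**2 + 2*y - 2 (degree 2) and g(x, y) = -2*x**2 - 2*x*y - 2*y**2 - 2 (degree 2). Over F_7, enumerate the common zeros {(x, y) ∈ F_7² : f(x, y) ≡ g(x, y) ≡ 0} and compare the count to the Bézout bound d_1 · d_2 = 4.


Common zeros: {(1, 3), (6, 4)}; count = 2; Bézout bound = 4.

deg(f) = 2, deg(g) = 2, so Bézout bound = 4.
Scan x ∈ F_7. For each x, list the y ∈ F_7 with f(x, y) ≡ 0 and those with g(x, y) ≡ 0 (mod 7); the common zeros in that column are the intersection.
  x = 0: f ≡ 0 at y ∈ {3, 5}; g ≡ 0 at y ∈ ∅; common: ∅.
  x = 1: f ≡ 0 at y ∈ {1, 3}; g ≡ 0 at y ∈ {3}; common: {3}.
  x = 2: f ≡ 0 at y ∈ {2, 5}; g ≡ 0 at y ∈ ∅; common: ∅.
  x = 3: f ≡ 0 at y ∈ ∅; g ≡ 0 at y ∈ {1, 3}; common: ∅.
  x = 4: f ≡ 0 at y ∈ ∅; g ≡ 0 at y ∈ {4, 6}; common: ∅.
  x = 5: f ≡ 0 at y ∈ ∅; g ≡ 0 at y ∈ ∅; common: ∅.
  x = 6: f ≡ 0 at y ∈ {1, 4}; g ≡ 0 at y ∈ {4}; common: {4}.
Collecting: common zeros = {(1, 3), (6, 4)}, so the count is 2.
Comparison with the Bézout bound: 2 ≤ 4 = deg(f)·deg(g), as expected for curves with no common component (the affine F_7-count falls short of the bound because intersections may lie at infinity, over extension fields, or carry multiplicity).


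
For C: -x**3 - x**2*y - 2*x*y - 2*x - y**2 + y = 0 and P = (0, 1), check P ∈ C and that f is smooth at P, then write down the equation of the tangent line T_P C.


Tangent line at P: -4*x - y + 1 = 0.

Step 1: f(0, 1) = 0, so P lies on C.
Step 2: partial derivatives
  f_x(x, y) = -3*x**2 - 2*x*y - 2*y - 2, f_y(x, y) = -x**2 - 2*x - 2*y + 1.
  f_x(P) = -4, f_y(P) = -1 (gradient nonzero, so P is smooth).
Step 3: tangent line at P: -4·(x − 0) + -1·(y − 1) = 0.
Expanding: -4*x - y + 1 = 0.


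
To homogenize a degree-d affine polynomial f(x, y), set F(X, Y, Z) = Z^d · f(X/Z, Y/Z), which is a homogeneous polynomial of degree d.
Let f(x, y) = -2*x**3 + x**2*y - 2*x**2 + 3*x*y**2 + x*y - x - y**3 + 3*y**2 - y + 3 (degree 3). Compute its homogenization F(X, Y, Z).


F(X, Y, Z) = -2*X**3 + X**2*Y - 2*X**2*Z + 3*X*Y**2 + X*Y*Z - X*Z**2 - Y**3 + 3*Y**2*Z - Y*Z**2 + 3*Z**3

deg(f) = 3.
Substitute x = X/Z, y = Y/Z into f, then multiply by Z^3.
  monomial -2·x^3·y^0 ↦ -2·X^3·Y^0·Z^0.
  monomial 1·x^2·y^1 ↦ 1·X^2·Y^1·Z^0.
  monomial -2·x^2·y^0 ↦ -2·X^2·Y^0·Z^1.
  monomial 3·x^1·y^2 ↦ 3·X^1·Y^2·Z^0.
  monomial 1·x^1·y^1 ↦ 1·X^1·Y^1·Z^1.
  monomial -1·x^1·y^0 ↦ -1·X^1·Y^0·Z^2.
  monomial -1·x^0·y^3 ↦ -1·X^0·Y^3·Z^0.
  monomial 3·x^0·y^2 ↦ 3·X^0·Y^2·Z^1.
  monomial -1·x^0·y^1 ↦ -1·X^0·Y^1·Z^2.
  monomial 3·x^0·y^0 ↦ 3·X^0·Y^0·Z^3.
Collecting: F(X, Y, Z) = -2*X**3 + X**2*Y - 2*X**2*Z + 3*X*Y**2 + X*Y*Z - X*Z**2 - Y**3 + 3*Y**2*Z - Y*Z**2 + 3*Z**3.


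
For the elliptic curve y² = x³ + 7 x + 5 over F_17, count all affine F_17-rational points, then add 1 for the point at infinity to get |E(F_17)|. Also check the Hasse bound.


Affine points = {(1, 8), (1, 9), (3, 6), (3, 11), (6, 5), (6, 12), (9, 7), (9, 10), (10, 2), (10, 15), (11, 6), (11, 11), (12, 7), (12, 10), (13, 7), (13, 10), (14, 5), (14, 12), (15, 0)}; affine count = 19; |E(F_17)| = 20.

Discriminant check: Δ ∝ 4a³ + 27b² = 4·7³ + 27·5² = 4·343 + 27·25 ≡ 7 (mod 17). Nonzero ⇒ E is nonsingular.
For each x ∈ F_17, compute rhs = x³ + 7·x + 5 mod 17, then count y ∈ F_17 with y² ≡ rhs.
  x = 0: rhs = 5, matching y values: none (0 points).
  x = 1: rhs = 13, matching y values: 8, 9 (2 points).
  x = 2: rhs = 10, matching y values: none (0 points).
  x = 3: rhs = 2, matching y values: 6, 11 (2 points).
  x = 4: rhs = 12, matching y values: none (0 points).
  x = 5: rhs = 12, matching y values: none (0 points).
  x = 6: rhs = 8, matching y values: 5, 12 (2 points).
  x = 7: rhs = 6, matching y values: none (0 points).
  x = 8: rhs = 12, matching y values: none (0 points).
  x = 9: rhs = 15, matching y values: 7, 10 (2 points).
  x = 10: rhs = 4, matching y values: 2, 15 (2 points).
  x = 11: rhs = 2, matching y values: 6, 11 (2 points).
  x = 12: rhs = 15, matching y values: 7, 10 (2 points).
  x = 13: rhs = 15, matching y values: 7, 10 (2 points).
  x = 14: rhs = 8, matching y values: 5, 12 (2 points).
  x = 15: rhs = 0, matching y values: 0 (1 points).
  x = 16: rhs = 14, matching y values: none (0 points).
Total affine count: 19.
Full point count |E(F_17)| = 19 + 1 = 20.
Hasse bound: |20 − (17+1)| = |2| = 2 ≤ 2√17 ≈ 8.2462 ✓.


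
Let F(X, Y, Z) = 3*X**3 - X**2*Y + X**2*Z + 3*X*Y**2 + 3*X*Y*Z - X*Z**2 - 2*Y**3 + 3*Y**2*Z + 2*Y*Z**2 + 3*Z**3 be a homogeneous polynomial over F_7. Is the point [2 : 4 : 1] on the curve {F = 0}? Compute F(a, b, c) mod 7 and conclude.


F(2,4,1) ≡ 5 (mod 7); P is NOT on the curve.

Evaluate F(2, 4, 1) term-by-term (mod 7).
  3*X**3 ↦ 3·8·1·1 = 24
  -X**2*Y ↦ -1·4·4·1 = -16
  X**2*Z ↦ 1·4·1·1 = 4
  3*X*Y**2 ↦ 3·2·16·1 = 96
  3*X*Y*Z ↦ 3·2·4·1 = 24
  -X*Z**2 ↦ -1·2·1·1 = -2
  -2*Y**3 ↦ -2·1·64·1 = -128
  3*Y**2*Z ↦ 3·1·16·1 = 48
  2*Y*Z**2 ↦ 2·1·4·1 = 8
  3*Z**3 ↦ 3·1·1·1 = 3
Sum: F(2, 4, 1) = (24) + (-16) + (4) + (96) + (24) + (-2) + (-128) + (48) + (8) + (3) = 61.
Reducing mod 7: 61 ≡ 5 (mod 7).
Since F(a, b, c) ≡ 5 ≠ 0 (mod 7), P does NOT lie on the curve.


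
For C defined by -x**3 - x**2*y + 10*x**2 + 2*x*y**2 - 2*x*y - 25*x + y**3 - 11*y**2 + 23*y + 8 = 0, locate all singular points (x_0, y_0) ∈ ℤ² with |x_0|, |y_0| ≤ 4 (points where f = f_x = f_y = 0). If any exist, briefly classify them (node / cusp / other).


Singular points: {(3, 2)}; classification: node.

Compute partial derivatives:
  f_x = -3*x**2 - 2*x*y + 20*x + 2*y**2 - 2*y - 25.
  f_y = -x**2 + 4*x*y - 2*x + 3*y**2 - 22*y + 23.
Scan x_0 ∈ {−4, ..., 4}. For each x_0, f_y(x_0, y) is a polynomial in y; find its integer roots y ∈ {−4, ..., 4}, then test f_x and f at those candidates.
  x = -4: f_y(-4, y) = 3*y**2 - 38*y + 15; no integer root y with |y| ≤ 4.
  x = -3: f_y(-3, y) = 3*y**2 - 34*y + 20; no integer root y with |y| ≤ 4.
  x = -2: f_y(-2, y) = 3*y**2 - 30*y + 23; no integer root y with |y| ≤ 4.
  x = -1: f_y(-1, y) = 3*y**2 - 26*y + 24; no integer root y with |y| ≤ 4.
  x = 0: f_y(0, y) = 3*y**2 - 22*y + 23; no integer root y with |y| ≤ 4.
  x = 1: f_y(1, y) = 3*y**2 - 18*y + 20; no integer root y with |y| ≤ 4.
  x = 2: f_y(2, y) = 3*y**2 - 14*y + 15; vanishes at y ∈ {3}. (2, 3): f_x = 3 ≠ 0.
  x = 3: f_y(3, y) = 3*y**2 - 10*y + 8; vanishes at y ∈ {2}. (3, 2): f_x = 0, f = 0 — SINGULAR.
  x = 4: f_y(4, y) = 3*y**2 - 6*y - 1; no integer root y with |y| ≤ 4.
Only singular point on the grid: (3, 2).
Classify: substitute x = 3 + u, y = 2 + v and expand: f = -u**3 - u**2*v - u**2 + 2*u*v**2 + v**3 + v**2.
No constant or linear terms (consistent with a singular point). Quadratic part: -u**2 + v**2. Cubic part: -u**3 - u**2*v + 2*u*v**2 + v**3.
The quadratic part v**2 - u**2 = (v − u)(v + u) splits into two distinct linear factors, so there are two distinct tangent lines y − 2 = ±(x − 3) — this is a node (ordinary double point).
Classification: node.


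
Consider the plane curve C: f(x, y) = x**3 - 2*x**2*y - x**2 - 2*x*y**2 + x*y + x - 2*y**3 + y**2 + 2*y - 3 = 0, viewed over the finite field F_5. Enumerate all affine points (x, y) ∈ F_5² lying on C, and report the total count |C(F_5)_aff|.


Affine F_5-points: {(1, 2), (2, 3), (3, 3), (4, 4)}; count = 4.

For each of the 25 pairs (x, y) ∈ F_5², evaluate f(x, y) mod 5. Record the zeros.
  x = 0: [0↦2, 1↦3, 2↦4, 3↦3, 4↦3]  zeros at y ∈ ∅
  x = 1: [0↦3, 1↦1, 2↦0, 3↦3, 4↦3]  zeros at y ∈ {2}
  x = 2: [0↦3, 1↦4, 2↦2, 3↦0, 4↦1]  zeros at y ∈ {3}
  x = 3: [0↦3, 1↦3, 2↦1, 3↦0, 4↦3]  zeros at y ∈ {3}
  x = 4: [0↦4, 1↦4, 2↦3, 3↦4, 4↦0]  zeros at y ∈ {4}
Collecting zeros: affine points = {(1, 2), (2, 3), (3, 3), (4, 4)}.
Total count |C(F_5)_aff| = 4.


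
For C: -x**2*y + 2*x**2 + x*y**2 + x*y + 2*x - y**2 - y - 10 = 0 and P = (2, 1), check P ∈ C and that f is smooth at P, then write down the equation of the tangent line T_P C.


Tangent line at P: 8*x - y - 15 = 0.

Step 1: f(2, 1) = 0, so P lies on C.
Step 2: partial derivatives
  f_x(x, y) = -2*x*y + 4*x + y**2 + y + 2, f_y(x, y) = -x**2 + 2*x*y + x - 2*y - 1.
  f_x(P) = 8, f_y(P) = -1 (gradient nonzero, so P is smooth).
Step 3: tangent line at P: 8·(x − 2) + -1·(y − 1) = 0.
Expanding: 8*x - y - 15 = 0.


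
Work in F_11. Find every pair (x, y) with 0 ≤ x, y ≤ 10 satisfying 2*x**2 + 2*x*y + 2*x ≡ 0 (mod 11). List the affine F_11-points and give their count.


Affine F_11-points: {(0, 0), (0, 1), (0, 2), (0, 3), (0, 4), (0, 5), (0, 6), (0, 7), (0, 8), (0, 9), (0, 10), (1, 9), (2, 8), (3, 7), (4, 6), (5, 5), (6, 4), (7, 3), (8, 2), (9, 1), (10, 0)}; count = 21.

For each of the 121 pairs (x, y) ∈ F_11², evaluate f(x, y) mod 11. Record the zeros.
  x = 0: [0↦0, 1↦0, 2↦0, 3↦0, 4↦0, 5↦0, 6↦0, 7↦0, 8↦0, 9↦0, 10↦0]  zeros at y ∈ {0, 1, 2, 3, 4, 5, 6, 7, 8, 9, 10}
  x = 1: [0↦4, 1↦6, 2↦8, 3↦10, 4↦1, 5↦3, 6↦5, 7↦7, 8↦9, 9↦0, 10↦2]  zeros at y ∈ {9}
  x = 2: [0↦1, 1↦5, 2↦9, 3↦2, 4↦6, 5↦10, 6↦3, 7↦7, 8↦0, 9↦4, 10↦8]  zeros at y ∈ {8}
  x = 3: [0↦2, 1↦8, 2↦3, 3↦9, 4↦4, 5↦10, 6↦5, 7↦0, 8↦6, 9↦1, 10↦7]  zeros at y ∈ {7}
  x = 4: [0↦7, 1↦4, 2↦1, 3↦9, 4↦6, 5↦3, 6↦0, 7↦8, 8↦5, 9↦2, 10↦10]  zeros at y ∈ {6}
  x = 5: [0↦5, 1↦4, 2↦3, 3↦2, 4↦1, 5↦0, 6↦10, 7↦9, 8↦8, 9↦7, 10↦6]  zeros at y ∈ {5}
  x = 6: [0↦7, 1↦8, 2↦9, 3↦10, 4↦0, 5↦1, 6↦2, 7↦3, 8↦4, 9↦5, 10↦6]  zeros at y ∈ {4}
  x = 7: [0↦2, 1↦5, 2↦8, 3↦0, 4↦3, 5↦6, 6↦9, 7↦1, 8↦4, 9↦7, 10↦10]  zeros at y ∈ {3}
  x = 8: [0↦1, 1↦6, 2↦0, 3↦5, 4↦10, 5↦4, 6↦9, 7↦3, 8↦8, 9↦2, 10↦7]  zeros at y ∈ {2}
  x = 9: [0↦4, 1↦0, 2↦7, 3↦3, 4↦10, 5↦6, 6↦2, 7↦9, 8↦5, 9↦1, 10↦8]  zeros at y ∈ {1}
  x = 10: [0↦0, 1↦9, 2↦7, 3↦5, 4↦3, 5↦1, 6↦10, 7↦8, 8↦6, 9↦4, 10↦2]  zeros at y ∈ {0}
Collecting zeros: affine points = {(0, 0), (0, 1), (0, 2), (0, 3), (0, 4), (0, 5), (0, 6), (0, 7), (0, 8), (0, 9), (0, 10), (1, 9), (2, 8), (3, 7), (4, 6), (5, 5), (6, 4), (7, 3), (8, 2), (9, 1), (10, 0)}.
Total count |C(F_11)_aff| = 21.


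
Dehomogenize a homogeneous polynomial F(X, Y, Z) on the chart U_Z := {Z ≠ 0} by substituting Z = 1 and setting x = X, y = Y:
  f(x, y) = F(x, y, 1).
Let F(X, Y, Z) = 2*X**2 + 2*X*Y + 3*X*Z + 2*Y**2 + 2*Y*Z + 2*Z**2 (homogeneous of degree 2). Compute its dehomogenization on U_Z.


f(x, y) = 2*x**2 + 2*x*y + 3*x + 2*y**2 + 2*y + 2

On U_Z we set Z = 1. Each monomial c·X^i·Y^j·Z^k in F becomes c·x^i·y^j·1^k = c·x^i·y^j.
Substituting Z = 1: F(X, Y, 1) = 2*x**2 + 2*x*y + 3*x + 2*y**2 + 2*y + 2.
Note: deg(f) ≤ deg(F) = 2; strict inequality happens when F is divisible by Z (lost terms).


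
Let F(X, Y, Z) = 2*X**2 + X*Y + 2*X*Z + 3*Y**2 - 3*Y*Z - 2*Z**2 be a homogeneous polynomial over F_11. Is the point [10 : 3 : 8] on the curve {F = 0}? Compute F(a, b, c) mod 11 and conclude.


F(10,3,8) ≡ 8 (mod 11); P is NOT on the curve.

Evaluate F(10, 3, 8) term-by-term (mod 11).
  2*X**2 ↦ 2·100·1·1 = 200
  X*Y ↦ 1·10·3·1 = 30
  2*X*Z ↦ 2·10·1·8 = 160
  3*Y**2 ↦ 3·1·9·1 = 27
  -3*Y*Z ↦ -3·1·3·8 = -72
  -2*Z**2 ↦ -2·1·1·64 = -128
Sum: F(10, 3, 8) = (200) + (30) + (160) + (27) + (-72) + (-128) = 217.
Reducing mod 11: 217 ≡ 8 (mod 11).
Since F(a, b, c) ≡ 8 ≠ 0 (mod 11), P does NOT lie on the curve.


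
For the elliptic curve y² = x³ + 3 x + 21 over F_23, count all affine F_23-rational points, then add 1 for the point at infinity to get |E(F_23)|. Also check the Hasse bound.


Affine points = {(1, 5), (1, 18), (2, 9), (2, 14), (5, 0), (6, 5), (6, 18), (9, 8), (9, 15), (10, 4), (10, 19), (13, 7), (13, 16), (14, 1), (14, 22), (16, 5), (16, 18), (20, 10), (20, 13)}; affine count = 19; |E(F_23)| = 20.

Discriminant check: Δ ∝ 4a³ + 27b² = 4·3³ + 27·21² = 4·27 + 27·441 ≡ 9 (mod 23). Nonzero ⇒ E is nonsingular.
For each x ∈ F_23, compute rhs = x³ + 3·x + 21 mod 23, then count y ∈ F_23 with y² ≡ rhs.
  x = 0: rhs = 21, matching y values: none (0 points).
  x = 1: rhs = 2, matching y values: 5, 18 (2 points).
  x = 2: rhs = 12, matching y values: 9, 14 (2 points).
  x = 3: rhs = 11, matching y values: none (0 points).
  x = 4: rhs = 5, matching y values: none (0 points).
  x = 5: rhs = 0, matching y values: 0 (1 points).
  x = 6: rhs = 2, matching y values: 5, 18 (2 points).
  x = 7: rhs = 17, matching y values: none (0 points).
  x = 8: rhs = 5, matching y values: none (0 points).
  x = 9: rhs = 18, matching y values: 8, 15 (2 points).
  x = 10: rhs = 16, matching y values: 4, 19 (2 points).
  x = 11: rhs = 5, matching y values: none (0 points).
  x = 12: rhs = 14, matching y values: none (0 points).
  x = 13: rhs = 3, matching y values: 7, 16 (2 points).
  x = 14: rhs = 1, matching y values: 1, 22 (2 points).
  x = 15: rhs = 14, matching y values: none (0 points).
  x = 16: rhs = 2, matching y values: 5, 18 (2 points).
  x = 17: rhs = 17, matching y values: none (0 points).
  x = 18: rhs = 19, matching y values: none (0 points).
  x = 19: rhs = 14, matching y values: none (0 points).
  x = 20: rhs = 8, matching y values: 10, 13 (2 points).
  x = 21: rhs = 7, matching y values: none (0 points).
  x = 22: rhs = 17, matching y values: none (0 points).
Total affine count: 19.
Full point count |E(F_23)| = 19 + 1 = 20.
Hasse bound: |20 − (23+1)| = |-4| = 4 ≤ 2√23 ≈ 9.5917 ✓.


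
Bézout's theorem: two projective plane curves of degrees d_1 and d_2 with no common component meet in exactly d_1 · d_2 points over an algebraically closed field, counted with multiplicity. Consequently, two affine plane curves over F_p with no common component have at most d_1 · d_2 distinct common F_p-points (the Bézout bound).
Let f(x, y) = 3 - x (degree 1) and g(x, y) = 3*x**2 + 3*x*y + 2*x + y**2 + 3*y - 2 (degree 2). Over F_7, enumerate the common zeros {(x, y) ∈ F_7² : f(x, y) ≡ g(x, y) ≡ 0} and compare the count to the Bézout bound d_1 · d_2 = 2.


Common zeros: ∅; count = 0; Bézout bound = 2.

deg(f) = 1, deg(g) = 2, so Bézout bound = 2.
Scan x ∈ F_7. For each x, list the y ∈ F_7 with f(x, y) ≡ 0 and those with g(x, y) ≡ 0 (mod 7); the common zeros in that column are the intersection.
  x = 0: f ≡ 0 at y ∈ ∅; g ≡ 0 at y ∈ ∅; common: ∅.
  x = 1: f ≡ 0 at y ∈ ∅; g ≡ 0 at y ∈ ∅; common: ∅.
  x = 2: f ≡ 0 at y ∈ ∅; g ≡ 0 at y ∈ {0, 5}; common: ∅.
  x = 3: f ≡ 0 at y ∈ {0, 1, 2, 3, 4, 5, 6}; g ≡ 0 at y ∈ ∅; common: ∅.
  x = 4: f ≡ 0 at y ∈ ∅; g ≡ 0 at y ∈ {1, 5}; common: ∅.
  x = 5: f ≡ 0 at y ∈ ∅; g ≡ 0 at y ∈ ∅; common: ∅.
  x = 6: f ≡ 0 at y ∈ ∅; g ≡ 0 at y ∈ {1, 6}; common: ∅.
Collecting: common zeros = ∅, so the count is 0.
Comparison with the Bézout bound: 0 ≤ 2 = deg(f)·deg(g), as expected for curves with no common component (the affine F_7-count falls short of the bound because intersections may lie at infinity, over extension fields, or carry multiplicity).


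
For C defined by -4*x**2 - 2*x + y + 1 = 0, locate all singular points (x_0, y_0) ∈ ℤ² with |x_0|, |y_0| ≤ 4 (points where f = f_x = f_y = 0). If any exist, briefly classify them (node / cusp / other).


No singular points in the scanned grid; C is smooth there.

Compute partial derivatives:
  f_x = -8*x - 2.
  f_y = 1.
f_y = 1 is a nonzero constant, so f_y never vanishes: no point (x, y) can satisfy f = f_x = f_y = 0. In particular no (x, y) ∈ {−4, ..., 4}² is singular; the curve is smooth.


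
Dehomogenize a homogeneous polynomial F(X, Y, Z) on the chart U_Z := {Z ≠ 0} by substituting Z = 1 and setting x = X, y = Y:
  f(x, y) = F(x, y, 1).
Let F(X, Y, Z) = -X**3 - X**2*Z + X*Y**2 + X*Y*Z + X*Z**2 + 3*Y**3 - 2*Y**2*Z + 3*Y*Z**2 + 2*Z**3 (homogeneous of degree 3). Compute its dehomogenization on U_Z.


f(x, y) = -x**3 - x**2 + x*y**2 + x*y + x + 3*y**3 - 2*y**2 + 3*y + 2

On U_Z we set Z = 1. Each monomial c·X^i·Y^j·Z^k in F becomes c·x^i·y^j·1^k = c·x^i·y^j.
Substituting Z = 1: F(X, Y, 1) = -x**3 - x**2 + x*y**2 + x*y + x + 3*y**3 - 2*y**2 + 3*y + 2.
Note: deg(f) ≤ deg(F) = 3; strict inequality happens when F is divisible by Z (lost terms).


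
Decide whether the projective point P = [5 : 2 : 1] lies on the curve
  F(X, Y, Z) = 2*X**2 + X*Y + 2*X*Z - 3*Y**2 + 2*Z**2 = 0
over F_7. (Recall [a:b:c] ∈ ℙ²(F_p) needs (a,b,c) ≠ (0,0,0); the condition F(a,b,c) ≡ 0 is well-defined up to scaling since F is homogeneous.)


F(5,2,1) ≡ 4 (mod 7); P is NOT on the curve.

Evaluate F(5, 2, 1) term-by-term (mod 7).
  2*X**2 ↦ 2·25·1·1 = 50
  X*Y ↦ 1·5·2·1 = 10
  2*X*Z ↦ 2·5·1·1 = 10
  -3*Y**2 ↦ -3·1·4·1 = -12
  2*Z**2 ↦ 2·1·1·1 = 2
Sum: F(5, 2, 1) = (50) + (10) + (10) + (-12) + (2) = 60.
Reducing mod 7: 60 ≡ 4 (mod 7).
Since F(a, b, c) ≡ 4 ≠ 0 (mod 7), P does NOT lie on the curve.


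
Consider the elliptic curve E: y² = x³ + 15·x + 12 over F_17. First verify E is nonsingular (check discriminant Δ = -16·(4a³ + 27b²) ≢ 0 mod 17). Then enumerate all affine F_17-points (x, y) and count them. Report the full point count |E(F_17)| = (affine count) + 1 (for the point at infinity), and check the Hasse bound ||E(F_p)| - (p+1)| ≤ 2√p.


Affine points = {(2, 4), (2, 13), (3, 4), (3, 13), (4, 0), (5, 5), (5, 12), (7, 1), (7, 16), (8, 7), (8, 10), (9, 3), (9, 14), (12, 4), (12, 13), (14, 5), (14, 12), (15, 5), (15, 12), (16, 8), (16, 9)}; affine count = 21; |E(F_17)| = 22.

Discriminant check: Δ ∝ 4a³ + 27b² = 4·15³ + 27·12² = 4·3375 + 27·144 ≡ 14 (mod 17). Nonzero ⇒ E is nonsingular.
For each x ∈ F_17, compute rhs = x³ + 15·x + 12 mod 17, then count y ∈ F_17 with y² ≡ rhs.
  x = 0: rhs = 12, matching y values: none (0 points).
  x = 1: rhs = 11, matching y values: none (0 points).
  x = 2: rhs = 16, matching y values: 4, 13 (2 points).
  x = 3: rhs = 16, matching y values: 4, 13 (2 points).
  x = 4: rhs = 0, matching y values: 0 (1 points).
  x = 5: rhs = 8, matching y values: 5, 12 (2 points).
  x = 6: rhs = 12, matching y values: none (0 points).
  x = 7: rhs = 1, matching y values: 1, 16 (2 points).
  x = 8: rhs = 15, matching y values: 7, 10 (2 points).
  x = 9: rhs = 9, matching y values: 3, 14 (2 points).
  x = 10: rhs = 6, matching y values: none (0 points).
  x = 11: rhs = 12, matching y values: none (0 points).
  x = 12: rhs = 16, matching y values: 4, 13 (2 points).
  x = 13: rhs = 7, matching y values: none (0 points).
  x = 14: rhs = 8, matching y values: 5, 12 (2 points).
  x = 15: rhs = 8, matching y values: 5, 12 (2 points).
  x = 16: rhs = 13, matching y values: 8, 9 (2 points).
Total affine count: 21.
Full point count |E(F_17)| = 21 + 1 = 22.
Hasse bound: |22 − (17+1)| = |4| = 4 ≤ 2√17 ≈ 8.2462 ✓.


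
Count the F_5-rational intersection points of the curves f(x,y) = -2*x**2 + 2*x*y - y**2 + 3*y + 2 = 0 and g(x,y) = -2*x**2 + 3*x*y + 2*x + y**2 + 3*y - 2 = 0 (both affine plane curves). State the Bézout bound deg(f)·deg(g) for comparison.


Common zeros: {(4, 1)}; count = 1; Bézout bound = 4.

deg(f) = 2, deg(g) = 2, so Bézout bound = 4.
Scan x ∈ F_5. For each x, list the y ∈ F_5 with f(x, y) ≡ 0 and those with g(x, y) ≡ 0 (mod 5); the common zeros in that column are the intersection.
  x = 0: f ≡ 0 at y ∈ ∅; g ≡ 0 at y ∈ ∅; common: ∅.
  x = 1: f ≡ 0 at y ∈ {0}; g ≡ 0 at y ∈ {1, 3}; common: ∅.
  x = 2: f ≡ 0 at y ∈ {1}; g ≡ 0 at y ∈ {3}; common: ∅.
  x = 3: f ≡ 0 at y ∈ ∅; g ≡ 0 at y ∈ {4}; common: ∅.
  x = 4: f ≡ 0 at y ∈ {0, 1}; g ≡ 0 at y ∈ {1, 4}; common: {1}.
Collecting: common zeros = {(4, 1)}, so the count is 1.
Comparison with the Bézout bound: 1 ≤ 4 = deg(f)·deg(g), as expected for curves with no common component (the affine F_5-count falls short of the bound because intersections may lie at infinity, over extension fields, or carry multiplicity).


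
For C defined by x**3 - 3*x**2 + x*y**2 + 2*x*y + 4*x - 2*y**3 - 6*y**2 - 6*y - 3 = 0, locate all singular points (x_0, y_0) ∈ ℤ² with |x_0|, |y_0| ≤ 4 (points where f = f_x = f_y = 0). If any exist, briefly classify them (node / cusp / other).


Singular points: {(1, -1)}; classification: cusp.

Compute partial derivatives:
  f_x = 3*x**2 - 6*x + y**2 + 2*y + 4.
  f_y = 2*x*y + 2*x - 6*y**2 - 12*y - 6.
Scan x_0 ∈ {−4, ..., 4}. For each x_0, f_y(x_0, y) is a polynomial in y; find its integer roots y ∈ {−4, ..., 4}, then test f_x and f at those candidates.
  x = -4: f_y(-4, y) = -6*y**2 - 20*y - 14; vanishes at y ∈ {-1}. (-4, -1): f_x = 75 ≠ 0.
  x = -3: f_y(-3, y) = -6*y**2 - 18*y - 12; vanishes at y ∈ {-2, -1}. (-3, -2): f_x = 49 ≠ 0; (-3, -1): f_x = 48 ≠ 0.
  x = -2: f_y(-2, y) = -6*y**2 - 16*y - 10; vanishes at y ∈ {-1}. (-2, -1): f_x = 27 ≠ 0.
  x = -1: f_y(-1, y) = -6*y**2 - 14*y - 8; vanishes at y ∈ {-1}. (-1, -1): f_x = 12 ≠ 0.
  x = 0: f_y(0, y) = -6*y**2 - 12*y - 6; vanishes at y ∈ {-1}. (0, -1): f_x = 3 ≠ 0.
  x = 1: f_y(1, y) = -6*y**2 - 10*y - 4; vanishes at y ∈ {-1}. (1, -1): f_x = 0, f = 0 — SINGULAR.
  x = 2: f_y(2, y) = -6*y**2 - 8*y - 2; vanishes at y ∈ {-1}. (2, -1): f_x = 3 ≠ 0.
  x = 3: f_y(3, y) = -6*y**2 - 6*y; vanishes at y ∈ {-1, 0}. (3, -1): f_x = 12 ≠ 0; (3, 0): f_x = 13 ≠ 0.
  x = 4: f_y(4, y) = -6*y**2 - 4*y + 2; vanishes at y ∈ {-1}. (4, -1): f_x = 27 ≠ 0.
Only singular point on the grid: (1, -1).
Classify: substitute x = 1 + u, y = -1 + v and expand: f = u**3 + u*v**2 - 2*v**3 + v**2.
No constant or linear terms (consistent with a singular point). Quadratic part: v**2. Cubic part: u**3 + u*v**2 - 2*v**3.
The quadratic part v**2 is a perfect square, so there is a single (double) tangent line v = 0, i.e. y = -1. Restricting the cubic part to that line (v = 0) leaves u**3 ≠ 0, so f is not divisible by v and the branch is v² ≈ -u**3 to lowest order — this is a cusp.
Classification: cusp.


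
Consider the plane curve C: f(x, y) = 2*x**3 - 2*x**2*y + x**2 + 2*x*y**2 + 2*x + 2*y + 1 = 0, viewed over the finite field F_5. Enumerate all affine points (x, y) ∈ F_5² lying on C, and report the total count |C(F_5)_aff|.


Affine F_5-points: {(0, 2), (2, 0), (2, 4), (3, 0), (3, 1), (4, 2), (4, 3)}; count = 7.

For each of the 25 pairs (x, y) ∈ F_5², evaluate f(x, y) mod 5. Record the zeros.
  x = 0: [0↦1, 1↦3, 2↦0, 3↦2, 4↦4]  zeros at y ∈ {2}
  x = 1: [0↦1, 1↦3, 2↦4, 3↦4, 4↦3]  zeros at y ∈ ∅
  x = 2: [0↦0, 1↦3, 2↦4, 3↦3, 4↦0]  zeros at y ∈ {0, 4}
  x = 3: [0↦0, 1↦0, 2↦2, 3↦1, 4↦2]  zeros at y ∈ {0, 1}
  x = 4: [0↦3, 1↦1, 2↦0, 3↦0, 4↦1]  zeros at y ∈ {2, 3}
Collecting zeros: affine points = {(0, 2), (2, 0), (2, 4), (3, 0), (3, 1), (4, 2), (4, 3)}.
Total count |C(F_5)_aff| = 7.


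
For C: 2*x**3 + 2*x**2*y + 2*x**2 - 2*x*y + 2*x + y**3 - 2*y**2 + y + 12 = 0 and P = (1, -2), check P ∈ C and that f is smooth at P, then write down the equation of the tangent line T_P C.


Tangent line at P: 8*x + 21*y + 34 = 0.

Step 1: f(1, -2) = 0, so P lies on C.
Step 2: partial derivatives
  f_x(x, y) = 6*x**2 + 4*x*y + 4*x - 2*y + 2, f_y(x, y) = 2*x**2 - 2*x + 3*y**2 - 4*y + 1.
  f_x(P) = 8, f_y(P) = 21 (gradient nonzero, so P is smooth).
Step 3: tangent line at P: 8·(x − 1) + 21·(y − -2) = 0.
Expanding: 8*x + 21*y + 34 = 0.


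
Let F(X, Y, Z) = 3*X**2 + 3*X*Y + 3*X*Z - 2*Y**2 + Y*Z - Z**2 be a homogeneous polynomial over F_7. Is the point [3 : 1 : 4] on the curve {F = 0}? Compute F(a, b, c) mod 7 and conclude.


F(3,1,4) ≡ 2 (mod 7); P is NOT on the curve.

Evaluate F(3, 1, 4) term-by-term (mod 7).
  3*X**2 ↦ 3·9·1·1 = 27
  3*X*Y ↦ 3·3·1·1 = 9
  3*X*Z ↦ 3·3·1·4 = 36
  -2*Y**2 ↦ -2·1·1·1 = -2
  Y*Z ↦ 1·1·1·4 = 4
  -Z**2 ↦ -1·1·1·16 = -16
Sum: F(3, 1, 4) = (27) + (9) + (36) + (-2) + (4) + (-16) = 58.
Reducing mod 7: 58 ≡ 2 (mod 7).
Since F(a, b, c) ≡ 2 ≠ 0 (mod 7), P does NOT lie on the curve.


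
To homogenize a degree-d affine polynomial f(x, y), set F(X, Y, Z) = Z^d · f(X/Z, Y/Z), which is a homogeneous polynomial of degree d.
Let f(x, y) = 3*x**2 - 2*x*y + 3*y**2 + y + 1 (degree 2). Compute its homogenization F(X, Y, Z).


F(X, Y, Z) = 3*X**2 - 2*X*Y + 3*Y**2 + Y*Z + Z**2

deg(f) = 2.
Substitute x = X/Z, y = Y/Z into f, then multiply by Z^2.
  monomial 3·x^2·y^0 ↦ 3·X^2·Y^0·Z^0.
  monomial -2·x^1·y^1 ↦ -2·X^1·Y^1·Z^0.
  monomial 3·x^0·y^2 ↦ 3·X^0·Y^2·Z^0.
  monomial 1·x^0·y^1 ↦ 1·X^0·Y^1·Z^1.
  monomial 1·x^0·y^0 ↦ 1·X^0·Y^0·Z^2.
Collecting: F(X, Y, Z) = 3*X**2 - 2*X*Y + 3*Y**2 + Y*Z + Z**2.


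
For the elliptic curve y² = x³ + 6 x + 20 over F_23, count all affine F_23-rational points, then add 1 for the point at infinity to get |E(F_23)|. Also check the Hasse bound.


Affine points = {(1, 2), (1, 21), (4, 4), (4, 19), (12, 7), (12, 16), (13, 8), (13, 15), (15, 9), (15, 14), (16, 7), (16, 16), (18, 7), (18, 16), (19, 1), (19, 22), (21, 0), (22, 6), (22, 17)}; affine count = 19; |E(F_23)| = 20.

Discriminant check: Δ ∝ 4a³ + 27b² = 4·6³ + 27·20² = 4·216 + 27·400 ≡ 3 (mod 23). Nonzero ⇒ E is nonsingular.
For each x ∈ F_23, compute rhs = x³ + 6·x + 20 mod 23, then count y ∈ F_23 with y² ≡ rhs.
  x = 0: rhs = 20, matching y values: none (0 points).
  x = 1: rhs = 4, matching y values: 2, 21 (2 points).
  x = 2: rhs = 17, matching y values: none (0 points).
  x = 3: rhs = 19, matching y values: none (0 points).
  x = 4: rhs = 16, matching y values: 4, 19 (2 points).
  x = 5: rhs = 14, matching y values: none (0 points).
  x = 6: rhs = 19, matching y values: none (0 points).
  x = 7: rhs = 14, matching y values: none (0 points).
  x = 8: rhs = 5, matching y values: none (0 points).
  x = 9: rhs = 21, matching y values: none (0 points).
  x = 10: rhs = 22, matching y values: none (0 points).
  x = 11: rhs = 14, matching y values: none (0 points).
  x = 12: rhs = 3, matching y values: 7, 16 (2 points).
  x = 13: rhs = 18, matching y values: 8, 15 (2 points).
  x = 14: rhs = 19, matching y values: none (0 points).
  x = 15: rhs = 12, matching y values: 9, 14 (2 points).
  x = 16: rhs = 3, matching y values: 7, 16 (2 points).
  x = 17: rhs = 21, matching y values: none (0 points).
  x = 18: rhs = 3, matching y values: 7, 16 (2 points).
  x = 19: rhs = 1, matching y values: 1, 22 (2 points).
  x = 20: rhs = 21, matching y values: none (0 points).
  x = 21: rhs = 0, matching y values: 0 (1 points).
  x = 22: rhs = 13, matching y values: 6, 17 (2 points).
Total affine count: 19.
Full point count |E(F_23)| = 19 + 1 = 20.
Hasse bound: |20 − (23+1)| = |-4| = 4 ≤ 2√23 ≈ 9.5917 ✓.


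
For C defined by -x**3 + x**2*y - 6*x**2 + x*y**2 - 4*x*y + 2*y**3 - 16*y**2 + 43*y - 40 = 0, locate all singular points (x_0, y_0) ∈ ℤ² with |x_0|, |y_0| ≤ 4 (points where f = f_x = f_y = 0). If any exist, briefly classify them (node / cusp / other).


Singular points: {(-1, 3)}; classification: cusp.

Compute partial derivatives:
  f_x = -3*x**2 + 2*x*y - 12*x + y**2 - 4*y.
  f_y = x**2 + 2*x*y - 4*x + 6*y**2 - 32*y + 43.
Scan x_0 ∈ {−4, ..., 4}. For each x_0, f_y(x_0, y) is a polynomial in y; find its integer roots y ∈ {−4, ..., 4}, then test f_x and f at those candidates.
  x = -4: f_y(-4, y) = 6*y**2 - 40*y + 75; no integer root y with |y| ≤ 4.
  x = -3: f_y(-3, y) = 6*y**2 - 38*y + 64; no integer root y with |y| ≤ 4.
  x = -2: f_y(-2, y) = 6*y**2 - 36*y + 55; no integer root y with |y| ≤ 4.
  x = -1: f_y(-1, y) = 6*y**2 - 34*y + 48; vanishes at y ∈ {3}. (-1, 3): f_x = 0, f = 0 — SINGULAR.
  x = 0: f_y(0, y) = 6*y**2 - 32*y + 43; no integer root y with |y| ≤ 4.
  x = 1: f_y(1, y) = 6*y**2 - 30*y + 40; no integer root y with |y| ≤ 4.
  x = 2: f_y(2, y) = 6*y**2 - 28*y + 39; no integer root y with |y| ≤ 4.
  x = 3: f_y(3, y) = 6*y**2 - 26*y + 40; no integer root y with |y| ≤ 4.
  x = 4: f_y(4, y) = 6*y**2 - 24*y + 43; no integer root y with |y| ≤ 4.
Only singular point on the grid: (-1, 3).
Classify: substitute x = -1 + u, y = 3 + v and expand: f = -u**3 + u**2*v + u*v**2 + 2*v**3 + v**2.
No constant or linear terms (consistent with a singular point). Quadratic part: v**2. Cubic part: -u**3 + u**2*v + u*v**2 + 2*v**3.
The quadratic part v**2 is a perfect square, so there is a single (double) tangent line v = 0, i.e. y = 3. Restricting the cubic part to that line (v = 0) leaves -u**3 ≠ 0, so f is not divisible by v and the branch is v² ≈ u**3 to lowest order — this is a cusp.
Classification: cusp.


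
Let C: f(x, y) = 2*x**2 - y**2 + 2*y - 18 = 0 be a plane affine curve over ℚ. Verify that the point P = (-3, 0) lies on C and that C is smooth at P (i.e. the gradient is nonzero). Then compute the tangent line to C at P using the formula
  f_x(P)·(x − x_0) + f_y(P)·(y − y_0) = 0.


Tangent line at P: -12*x + 2*y - 36 = 0.

Step 1: f(-3, 0) = 0, so P lies on C.
Step 2: partial derivatives
  f_x(x, y) = 4*x, f_y(x, y) = 2 - 2*y.
  f_x(P) = -12, f_y(P) = 2 (gradient nonzero, so P is smooth).
Step 3: tangent line at P: -12·(x − -3) + 2·(y − 0) = 0.
Expanding: -12*x + 2*y - 36 = 0.


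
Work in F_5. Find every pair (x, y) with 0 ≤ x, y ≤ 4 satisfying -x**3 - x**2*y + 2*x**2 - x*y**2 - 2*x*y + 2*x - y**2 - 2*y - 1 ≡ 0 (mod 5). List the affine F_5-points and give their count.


Affine F_5-points: {(0, 4), (1, 1), (1, 4), (2, 1), (2, 4), (3, 1), (4, 0)}; count = 7.

For each of the 25 pairs (x, y) ∈ F_5², evaluate f(x, y) mod 5. Record the zeros.
  x = 0: [0↦4, 1↦1, 2↦1, 3↦4, 4↦0]  zeros at y ∈ {4}
  x = 1: [0↦2, 1↦0, 2↦4, 3↦4, 4↦0]  zeros at y ∈ {1, 4}
  x = 2: [0↦3, 1↦0, 2↦1, 3↦1, 4↦0]  zeros at y ∈ {1, 4}
  x = 3: [0↦1, 1↦0, 2↦1, 3↦4, 4↦4]  zeros at y ∈ {1}
  x = 4: [0↦0, 1↦4, 2↦3, 3↦2, 4↦1]  zeros at y ∈ {0}
Collecting zeros: affine points = {(0, 4), (1, 1), (1, 4), (2, 1), (2, 4), (3, 1), (4, 0)}.
Total count |C(F_5)_aff| = 7.


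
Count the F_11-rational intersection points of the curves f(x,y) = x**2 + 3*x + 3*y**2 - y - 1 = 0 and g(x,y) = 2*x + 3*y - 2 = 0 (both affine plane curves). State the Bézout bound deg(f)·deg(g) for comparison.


Common zeros: {(2, 3), (7, 7)}; count = 2; Bézout bound = 2.

deg(f) = 2, deg(g) = 1, so Bézout bound = 2.
Scan x ∈ F_11. For each x, list the y ∈ F_11 with f(x, y) ≡ 0 and those with g(x, y) ≡ 0 (mod 11); the common zeros in that column are the intersection.
  x = 0: f ≡ 0 at y ∈ ∅; g ≡ 0 at y ∈ {8}; common: ∅.
  x = 1: f ≡ 0 at y ∈ {7, 8}; g ≡ 0 at y ∈ {0}; common: ∅.
  x = 2: f ≡ 0 at y ∈ {1, 3}; g ≡ 0 at y ∈ {3}; common: {3}.
  x = 3: f ≡ 0 at y ∈ ∅; g ≡ 0 at y ∈ {6}; common: ∅.
  x = 4: f ≡ 0 at y ∈ ∅; g ≡ 0 at y ∈ {9}; common: ∅.
  x = 5: f ≡ 0 at y ∈ ∅; g ≡ 0 at y ∈ {1}; common: ∅.
  x = 6: f ≡ 0 at y ∈ {1, 3}; g ≡ 0 at y ∈ {4}; common: ∅.
  x = 7: f ≡ 0 at y ∈ {7, 8}; g ≡ 0 at y ∈ {7}; common: {7}.
  x = 8: f ≡ 0 at y ∈ ∅; g ≡ 0 at y ∈ {10}; common: ∅.
  x = 9: f ≡ 0 at y ∈ {6, 9}; g ≡ 0 at y ∈ {2}; common: ∅.
  x = 10: f ≡ 0 at y ∈ {6, 9}; g ≡ 0 at y ∈ {5}; common: ∅.
Collecting: common zeros = {(2, 3), (7, 7)}, so the count is 2.
Comparison with the Bézout bound: 2 ≤ 2 = deg(f)·deg(g), as expected for curves with no common component (the bound is attained).


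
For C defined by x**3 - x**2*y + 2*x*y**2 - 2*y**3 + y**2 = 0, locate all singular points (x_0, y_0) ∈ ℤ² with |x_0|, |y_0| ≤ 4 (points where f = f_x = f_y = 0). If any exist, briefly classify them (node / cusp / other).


Singular points: {(0, 0)}; classification: cusp.

Compute partial derivatives:
  f_x = 3*x**2 - 2*x*y + 2*y**2.
  f_y = -x**2 + 4*x*y - 6*y**2 + 2*y.
Scan x_0 ∈ {−4, ..., 4}. For each x_0, f_y(x_0, y) is a polynomial in y; find its integer roots y ∈ {−4, ..., 4}, then test f_x and f at those candidates.
  x = -4: f_y(-4, y) = -6*y**2 - 14*y - 16; no integer root y with |y| ≤ 4.
  x = -3: f_y(-3, y) = -6*y**2 - 10*y - 9; no integer root y with |y| ≤ 4.
  x = -2: f_y(-2, y) = -6*y**2 - 6*y - 4; no integer root y with |y| ≤ 4.
  x = -1: f_y(-1, y) = -6*y**2 - 2*y - 1; no integer root y with |y| ≤ 4.
  x = 0: f_y(0, y) = -6*y**2 + 2*y; vanishes at y ∈ {0}. (0, 0): f_x = 0, f = 0 — SINGULAR.
  x = 1: f_y(1, y) = -6*y**2 + 6*y - 1; no integer root y with |y| ≤ 4.
  x = 2: f_y(2, y) = -6*y**2 + 10*y - 4; vanishes at y ∈ {1}. (2, 1): f_x = 10 ≠ 0.
  x = 3: f_y(3, y) = -6*y**2 + 14*y - 9; no integer root y with |y| ≤ 4.
  x = 4: f_y(4, y) = -6*y**2 + 18*y - 16; no integer root y with |y| ≤ 4.
Only singular point on the grid: (0, 0).
Classify: substitute x = 0 + u, y = 0 + v and expand: f = u**3 - u**2*v + 2*u*v**2 - 2*v**3 + v**2.
No constant or linear terms (consistent with a singular point). Quadratic part: v**2. Cubic part: u**3 - u**2*v + 2*u*v**2 - 2*v**3.
The quadratic part v**2 is a perfect square, so there is a single (double) tangent line v = 0, i.e. y = 0. Restricting the cubic part to that line (v = 0) leaves u**3 ≠ 0, so f is not divisible by v and the branch is v² ≈ -u**3 to lowest order — this is a cusp.
Classification: cusp.


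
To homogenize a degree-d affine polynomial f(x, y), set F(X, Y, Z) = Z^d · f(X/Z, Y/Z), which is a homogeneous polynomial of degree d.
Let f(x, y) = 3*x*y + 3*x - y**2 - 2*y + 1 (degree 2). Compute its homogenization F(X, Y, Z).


F(X, Y, Z) = 3*X*Y + 3*X*Z - Y**2 - 2*Y*Z + Z**2

deg(f) = 2.
Substitute x = X/Z, y = Y/Z into f, then multiply by Z^2.
  monomial 3·x^1·y^1 ↦ 3·X^1·Y^1·Z^0.
  monomial 3·x^1·y^0 ↦ 3·X^1·Y^0·Z^1.
  monomial -1·x^0·y^2 ↦ -1·X^0·Y^2·Z^0.
  monomial -2·x^0·y^1 ↦ -2·X^0·Y^1·Z^1.
  monomial 1·x^0·y^0 ↦ 1·X^0·Y^0·Z^2.
Collecting: F(X, Y, Z) = 3*X*Y + 3*X*Z - Y**2 - 2*Y*Z + Z**2.


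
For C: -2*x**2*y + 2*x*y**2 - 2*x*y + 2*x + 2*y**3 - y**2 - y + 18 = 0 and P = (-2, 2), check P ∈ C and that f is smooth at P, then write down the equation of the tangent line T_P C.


Tangent line at P: 22*x - y + 46 = 0.

Step 1: f(-2, 2) = 0, so P lies on C.
Step 2: partial derivatives
  f_x(x, y) = -4*x*y + 2*y**2 - 2*y + 2, f_y(x, y) = -2*x**2 + 4*x*y - 2*x + 6*y**2 - 2*y - 1.
  f_x(P) = 22, f_y(P) = -1 (gradient nonzero, so P is smooth).
Step 3: tangent line at P: 22·(x − -2) + -1·(y − 2) = 0.
Expanding: 22*x - y + 46 = 0.


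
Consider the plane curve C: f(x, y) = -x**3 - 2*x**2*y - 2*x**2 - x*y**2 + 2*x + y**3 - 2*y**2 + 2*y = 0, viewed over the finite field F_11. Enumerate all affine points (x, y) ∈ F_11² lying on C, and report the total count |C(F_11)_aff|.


Affine F_11-points: {(0, 0), (1, 8), (2, 10), (3, 6), (4, 0), (5, 0), (6, 2), (6, 8), (6, 9), (7, 4), (7, 6), (7, 10), (8, 1), (8, 8), (9, 6), (9, 7), (9, 9)}; count = 17.

For each of the 121 pairs (x, y) ∈ F_11², evaluate f(x, y) mod 11. Record the zeros.
  x = 0: [0↦0, 1↦1, 2↦4, 3↦4, 4↦7, 5↦8, 6↦2, 7↦6, 8↦4, 9↦2, 10↦6]  zeros at y ∈ {0}
  x = 1: [0↦10, 1↦8, 2↦6, 3↦10, 4↦4, 5↦5, 6↦8, 7↦8, 8↦0, 9↦1, 10↦6]  zeros at y ∈ {8}
  x = 2: [0↦10, 1↦1, 2↦1, 3↦5, 4↦8, 5↦5, 6↦2, 7↦5, 8↦9, 9↦9, 10↦0]  zeros at y ∈ {10}
  x = 3: [0↦5, 1↦7, 2↦5, 3↦5, 4↦2, 5↦2, 6↦0, 7↦2, 8↦3, 9↦9, 10↦4]  zeros at y ∈ {6}
  x = 4: [0↦0, 1↦9, 2↦1, 3↦4, 4↦2, 5↦1, 6↦7, 7↦4, 8↦9, 9↦6, 10↦1]  zeros at y ∈ {0}
  x = 5: [0↦0, 1↦1, 2↦5, 3↦7, 4↦2, 5↦7, 6↦6, 7↦5, 8↦10, 9↦5, 10↦7]  zeros at y ∈ {0}
  x = 6: [0↦10, 1↦10, 2↦0, 3↦8, 4↦7, 5↦3, 6↦2, 7↦10, 8↦0, 9↦0, 10↦5]  zeros at y ∈ {2, 8, 9}
  x = 7: [0↦2, 1↦8, 2↦2, 3↦1, 4↦0, 5↦5, 6↦0, 7↦2, 8↦6, 9↦7, 10↦0]  zeros at y ∈ {4, 6, 10}
  x = 8: [0↦3, 1↦0, 2↦5, 3↦2, 4↦8, 5↦7, 6↦5, 7↦8, 8↦0, 9↦9, 10↦8]  zeros at y ∈ {1, 8}
  x = 9: [0↦7, 1↦2, 2↦3, 3↦5, 4↦3, 5↦3, 6↦0, 7↦0, 8↦9, 9↦0, 10↦1]  zeros at y ∈ {6, 7, 9}
  x = 10: [0↦8, 1↦8, 2↦1, 3↦4, 4↦1, 5↦9, 6↦1, 7↦5, 8↦5, 9↦7, 10↦6]  zeros at y ∈ ∅
Collecting zeros: affine points = {(0, 0), (1, 8), (2, 10), (3, 6), (4, 0), (5, 0), (6, 2), (6, 8), (6, 9), (7, 4), (7, 6), (7, 10), (8, 1), (8, 8), (9, 6), (9, 7), (9, 9)}.
Total count |C(F_11)_aff| = 17.


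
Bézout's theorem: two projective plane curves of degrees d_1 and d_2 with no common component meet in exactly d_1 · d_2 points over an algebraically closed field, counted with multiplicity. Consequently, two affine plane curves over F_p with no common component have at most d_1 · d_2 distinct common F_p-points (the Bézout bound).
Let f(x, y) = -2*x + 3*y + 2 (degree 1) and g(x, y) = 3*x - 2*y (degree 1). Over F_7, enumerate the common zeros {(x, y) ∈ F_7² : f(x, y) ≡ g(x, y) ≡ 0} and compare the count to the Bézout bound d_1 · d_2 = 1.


Common zeros: {(2, 3)}; count = 1; Bézout bound = 1.

deg(f) = 1, deg(g) = 1, so Bézout bound = 1.
Scan x ∈ F_7. For each x, list the y ∈ F_7 with f(x, y) ≡ 0 and those with g(x, y) ≡ 0 (mod 7); the common zeros in that column are the intersection.
  x = 0: f ≡ 0 at y ∈ {4}; g ≡ 0 at y ∈ {0}; common: ∅.
  x = 1: f ≡ 0 at y ∈ {0}; g ≡ 0 at y ∈ {5}; common: ∅.
  x = 2: f ≡ 0 at y ∈ {3}; g ≡ 0 at y ∈ {3}; common: {3}.
  x = 3: f ≡ 0 at y ∈ {6}; g ≡ 0 at y ∈ {1}; common: ∅.
  x = 4: f ≡ 0 at y ∈ {2}; g ≡ 0 at y ∈ {6}; common: ∅.
  x = 5: f ≡ 0 at y ∈ {5}; g ≡ 0 at y ∈ {4}; common: ∅.
  x = 6: f ≡ 0 at y ∈ {1}; g ≡ 0 at y ∈ {2}; common: ∅.
Collecting: common zeros = {(2, 3)}, so the count is 1.
Comparison with the Bézout bound: 1 ≤ 1 = deg(f)·deg(g), as expected for curves with no common component (the bound is attained).


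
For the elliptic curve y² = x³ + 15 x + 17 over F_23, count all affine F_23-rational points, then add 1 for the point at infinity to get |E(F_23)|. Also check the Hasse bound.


Affine points = {(2, 3), (2, 20), (4, 7), (4, 16), (6, 1), (6, 22), (11, 8), (11, 15), (12, 4), (12, 19), (14, 2), (14, 21), (15, 11), (15, 12), (16, 11), (16, 12), (18, 1), (18, 22), (19, 10), (19, 13), (21, 5), (21, 18), (22, 1), (22, 22)}; affine count = 24; |E(F_23)| = 25.

Discriminant check: Δ ∝ 4a³ + 27b² = 4·15³ + 27·17² = 4·3375 + 27·289 ≡ 5 (mod 23). Nonzero ⇒ E is nonsingular.
For each x ∈ F_23, compute rhs = x³ + 15·x + 17 mod 23, then count y ∈ F_23 with y² ≡ rhs.
  x = 0: rhs = 17, matching y values: none (0 points).
  x = 1: rhs = 10, matching y values: none (0 points).
  x = 2: rhs = 9, matching y values: 3, 20 (2 points).
  x = 3: rhs = 20, matching y values: none (0 points).
  x = 4: rhs = 3, matching y values: 7, 16 (2 points).
  x = 5: rhs = 10, matching y values: none (0 points).
  x = 6: rhs = 1, matching y values: 1, 22 (2 points).
  x = 7: rhs = 5, matching y values: none (0 points).
  x = 8: rhs = 5, matching y values: none (0 points).
  x = 9: rhs = 7, matching y values: none (0 points).
  x = 10: rhs = 17, matching y values: none (0 points).
  x = 11: rhs = 18, matching y values: 8, 15 (2 points).
  x = 12: rhs = 16, matching y values: 4, 19 (2 points).
  x = 13: rhs = 17, matching y values: none (0 points).
  x = 14: rhs = 4, matching y values: 2, 21 (2 points).
  x = 15: rhs = 6, matching y values: 11, 12 (2 points).
  x = 16: rhs = 6, matching y values: 11, 12 (2 points).
  x = 17: rhs = 10, matching y values: none (0 points).
  x = 18: rhs = 1, matching y values: 1, 22 (2 points).
  x = 19: rhs = 8, matching y values: 10, 13 (2 points).
  x = 20: rhs = 14, matching y values: none (0 points).
  x = 21: rhs = 2, matching y values: 5, 18 (2 points).
  x = 22: rhs = 1, matching y values: 1, 22 (2 points).
Total affine count: 24.
Full point count |E(F_23)| = 24 + 1 = 25.
Hasse bound: |25 − (23+1)| = |1| = 1 ≤ 2√23 ≈ 9.5917 ✓.
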